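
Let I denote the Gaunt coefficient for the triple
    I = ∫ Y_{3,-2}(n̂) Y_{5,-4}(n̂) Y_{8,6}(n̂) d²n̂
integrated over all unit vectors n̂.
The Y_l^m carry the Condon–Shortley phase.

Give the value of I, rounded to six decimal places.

0.265660

Checks pass: Σm=0; 16 even; l₃=8∈[2,8].
(2·3+1)(2·5+1)(2·8+1) = 1309
Δ: 0! 6! 10! / 17! → 1/136136
sum: t=0:+1/518400 = 1/518400
3j²(3 5 8; 0 0 0) = Δ·Π!·Σ² = 56/2431  (sign +1)
sum: t=0:+1/43545600 = 1/43545600
3j²(3 5 8; -2 -4 6) = Δ·Π!·Σ² = 1/34  (sign +1)
combine: 4πI² = 1309·56/2431·1/34 = 196/221
take √, sign +1: I = 0.26566049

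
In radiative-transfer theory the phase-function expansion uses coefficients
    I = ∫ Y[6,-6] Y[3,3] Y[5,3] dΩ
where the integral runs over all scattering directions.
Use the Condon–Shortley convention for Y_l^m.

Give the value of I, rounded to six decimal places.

-0.119512

Checks pass: Σm=0; 14 even; l₃=5∈[3,9].
(2·6+1)(2·3+1)(2·5+1) = 1001
Δ: 4! 8! 2! / 15! → 1/675675
sum: t=1:−1/8640 t=2:+1/2304 t=3:−1/8640 = 7/34560
3j²(6 3 5; 0 0 0) = Δ·Π!·Σ² = 7/429  (sign -1)
sum: t=4:+1/1935360 = 1/1935360
3j²(6 3 5; -6 3 3) = Δ·Π!·Σ² = 1/91  (sign +1)
combine: 4πI² = 1001·7/429·1/91 = 7/39
take √, sign -1: I = -0.11951207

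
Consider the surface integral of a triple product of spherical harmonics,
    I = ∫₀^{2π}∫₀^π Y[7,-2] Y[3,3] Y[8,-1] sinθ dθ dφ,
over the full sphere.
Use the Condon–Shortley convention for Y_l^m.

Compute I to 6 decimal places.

0.148075

m-sum 0 ✓  L=18 even ✓  4≤8≤10 ✓
Π(2lᵢ+1) = 15×7×17 = 1785
triangle coeff Δ(7,3,8) = 1/5290740
Σ_t [0,2]: t=0:+1/7257600 t=1:−1/2073600 t=2:+1/7257600 = -1/4838400
(3j)²=252/20995 [(7 3 8; 0 0 0)], sign=-1
Σ_t [2,2]: t=2:+1/29030400 = 1/29030400
(3j)²=54/4199 [(7 3 8; -2 3 -1)], sign=-1
⇒ 4πI² = 285768/1037153
I = (+1)√(285768/1037153/(4π)) = 0.14807456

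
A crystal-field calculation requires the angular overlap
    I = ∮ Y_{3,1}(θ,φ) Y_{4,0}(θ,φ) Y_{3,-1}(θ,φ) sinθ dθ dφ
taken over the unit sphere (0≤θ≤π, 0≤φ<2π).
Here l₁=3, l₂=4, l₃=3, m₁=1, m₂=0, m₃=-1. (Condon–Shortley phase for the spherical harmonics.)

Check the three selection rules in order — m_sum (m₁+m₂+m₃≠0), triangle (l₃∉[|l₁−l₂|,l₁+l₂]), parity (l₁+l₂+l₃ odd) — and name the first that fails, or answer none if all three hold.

none

m₁+m₂+m₃ = 1 + 0 − 1 = 0  ✓
triangle: |3−4|=1 ≤ l₃=3 ≤ 3+4=7  ✓
parity: l₁+l₂+l₃ = 10 is even  ✓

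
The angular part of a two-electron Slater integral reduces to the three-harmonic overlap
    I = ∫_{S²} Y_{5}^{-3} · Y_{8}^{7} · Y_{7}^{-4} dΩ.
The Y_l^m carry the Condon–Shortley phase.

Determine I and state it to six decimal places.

Rules hold: Σm=0, L=20 even, 3≤7≤13.
N = 11·17·15 = 2805
Δ = 6!·4!·10!/21! = 1/814773960
Racah Σ t=1..5: t=1:−1/87091200 t=2:+1/4976640 t=3:−1/2073600 t=4:+1/4976640 t=5:−1/87091200 = -1/9676800
⇒ 3j(5 8 7; 0 0 0)² = 360/46189, sgn +1
Racah Σ t=5..6: t=5:−1/2612736000 t=6:+1/1045094400 = 1/1741824000
⇒ 3j(5 8 7; -3 7 -4)² = 33/3230, sgn -1
4πI² = N·(3j₀)²·(3jₘ)² = 17820/79781
I = -1·√(0.223361/4π) = -0.13332119

-0.133321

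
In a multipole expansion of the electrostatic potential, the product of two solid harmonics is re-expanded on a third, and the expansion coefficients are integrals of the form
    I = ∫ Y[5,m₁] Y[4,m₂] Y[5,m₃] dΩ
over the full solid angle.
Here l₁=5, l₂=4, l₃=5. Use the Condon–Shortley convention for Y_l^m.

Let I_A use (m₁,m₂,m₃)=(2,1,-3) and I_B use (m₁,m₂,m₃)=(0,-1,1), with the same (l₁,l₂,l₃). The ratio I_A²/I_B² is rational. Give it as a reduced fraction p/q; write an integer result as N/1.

Shared (l₁,l₂,l₃)=(5,4,5): N and (l;000)² cancel in I_A²/I_B².
A: Δ = 4!·6!·4!/15! = 1/3153150; Racah Σ t=1..3: t=1:−1/6912 t=2:+1/2880 t=3:−1/17280 = 1/6912; ⇒ 3j(5 4 5; 2 1 -3)² = 5/429, sgn +1
B: Δ = 4!·6!·4!/15! = 1/3153150; Racah Σ t=0..3: t=0:+1/17280 t=1:−1/1152 t=2:+1/864 t=3:−1/6912 = 7/34560; ⇒ 3j(5 4 5; 0 -1 1)² = 1/429, sgn +1
I_A²/I_B² = (5/429)/(1/429) = 5/1

5/1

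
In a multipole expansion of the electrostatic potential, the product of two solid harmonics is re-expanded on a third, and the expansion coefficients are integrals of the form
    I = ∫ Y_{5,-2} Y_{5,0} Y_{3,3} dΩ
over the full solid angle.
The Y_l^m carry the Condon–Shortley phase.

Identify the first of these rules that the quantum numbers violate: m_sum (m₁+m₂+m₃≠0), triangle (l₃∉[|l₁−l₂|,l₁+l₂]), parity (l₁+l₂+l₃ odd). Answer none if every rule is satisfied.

m_sum

Σmᵢ = 1  ✗
l₃∈[|l₁−l₂|,l₁+l₂]=[0,10], have l₃=3
Σlᵢ = 13 ⇒ odd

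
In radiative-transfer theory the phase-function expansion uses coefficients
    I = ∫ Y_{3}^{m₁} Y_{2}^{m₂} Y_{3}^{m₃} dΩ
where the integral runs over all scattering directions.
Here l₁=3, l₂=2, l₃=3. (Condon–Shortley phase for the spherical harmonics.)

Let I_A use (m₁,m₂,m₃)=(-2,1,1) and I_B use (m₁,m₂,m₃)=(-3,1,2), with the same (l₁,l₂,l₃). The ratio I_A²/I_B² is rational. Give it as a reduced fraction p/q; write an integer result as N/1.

3/5

Shared (l₁,l₂,l₃)=(3,2,3): N and (l;000)² cancel in I_A²/I_B².
A: Δ = 2!·4!·2!/9! = 1/3780; Racah Σ t=1..2: t=1:−1/48 t=2:+1/12 = 1/16; ⇒ 3j(3 2 3; -2 1 1)² = 1/28, sgn +1
B: Δ = 2!·4!·2!/9! = 1/3780; Racah Σ t=2..2: t=2:+1/48 = 1/48; ⇒ 3j(3 2 3; -3 1 2)² = 5/84, sgn -1
I_A²/I_B² = (1/28)/(5/84) = 3/5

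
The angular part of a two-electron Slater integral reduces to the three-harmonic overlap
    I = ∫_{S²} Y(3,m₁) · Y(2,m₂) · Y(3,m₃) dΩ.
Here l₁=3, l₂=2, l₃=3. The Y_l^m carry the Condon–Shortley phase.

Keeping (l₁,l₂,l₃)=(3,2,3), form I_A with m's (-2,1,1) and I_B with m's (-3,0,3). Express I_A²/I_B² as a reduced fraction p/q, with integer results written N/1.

Shared (l₁,l₂,l₃)=(3,2,3): N and (l;000)² cancel in I_A²/I_B².
A: Δ = 2!·4!·2!/9! = 1/3780; Racah Σ t=1..2: t=1:−1/48 t=2:+1/12 = 1/16; ⇒ 3j(3 2 3; -2 1 1)² = 1/28, sgn +1
B: Δ = 2!·4!·2!/9! = 1/3780; Racah Σ t=2..2: t=2:+1/96 = 1/96; ⇒ 3j(3 2 3; -3 0 3)² = 5/84, sgn +1
I_A²/I_B² = (1/28)/(5/84) = 3/5

3/5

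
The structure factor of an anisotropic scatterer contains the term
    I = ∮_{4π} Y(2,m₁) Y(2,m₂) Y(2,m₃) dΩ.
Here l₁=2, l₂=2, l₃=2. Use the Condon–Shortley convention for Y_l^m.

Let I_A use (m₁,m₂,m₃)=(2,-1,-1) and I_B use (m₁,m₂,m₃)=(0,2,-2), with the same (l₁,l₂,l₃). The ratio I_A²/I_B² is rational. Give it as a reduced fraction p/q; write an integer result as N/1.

l's match ⇒ only the (l;m) 3-j factors differ between A and B.
A: triangle coeff Δ(2,2,2) = 1/630; Σ_t [0,0]: t=0:+1/4 = 1/4; (3j)²=3/35 [(2 2 2; 2 -1 -1)], sign=-1
B: triangle coeff Δ(2,2,2) = 1/630; Σ_t [2,2]: t=2:+1/8 = 1/8; (3j)²=2/35 [(2 2 2; 0 2 -2)], sign=+1
I_A²/I_B² = (3/35)/(2/35) = 3/2

3/2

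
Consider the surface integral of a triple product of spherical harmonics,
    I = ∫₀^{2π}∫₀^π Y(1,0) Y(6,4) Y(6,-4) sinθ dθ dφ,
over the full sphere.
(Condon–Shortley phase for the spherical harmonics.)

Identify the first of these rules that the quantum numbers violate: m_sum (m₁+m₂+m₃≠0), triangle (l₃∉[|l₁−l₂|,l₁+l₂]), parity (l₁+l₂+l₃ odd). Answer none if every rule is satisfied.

parity

azimuthal sum: 0 + 4 − 4 = 0  ✓
5 ≤ 6 ≤ 7 (triangle on l)  ✓
L = 1 + 6 + 6 = 13 (odd)  ✗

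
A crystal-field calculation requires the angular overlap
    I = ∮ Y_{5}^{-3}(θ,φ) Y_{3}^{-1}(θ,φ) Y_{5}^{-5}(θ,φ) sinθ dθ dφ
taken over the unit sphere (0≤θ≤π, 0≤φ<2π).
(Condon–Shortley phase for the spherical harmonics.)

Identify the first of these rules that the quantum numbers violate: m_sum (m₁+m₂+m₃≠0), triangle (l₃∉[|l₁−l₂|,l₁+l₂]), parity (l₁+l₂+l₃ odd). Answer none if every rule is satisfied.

m_sum

azimuthal sum: -3 − 1 − 5 = -9  ✗
2 ≤ 5 ≤ 8 (triangle on l)
L = 5 + 3 + 5 = 13 (odd)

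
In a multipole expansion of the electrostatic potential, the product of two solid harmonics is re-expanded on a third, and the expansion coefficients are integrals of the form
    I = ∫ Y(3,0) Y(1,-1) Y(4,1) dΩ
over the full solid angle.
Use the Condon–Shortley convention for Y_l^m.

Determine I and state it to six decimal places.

m-sum 0 ✓  L=8 even ✓  2≤4≤4 ✓
Π(2lᵢ+1) = 7×3×9 = 189
triangle coeff Δ(3,1,4) = 1/252
Σ_t [0,0]: t=0:+1/36 = 1/36
(3j)²=4/63 [(3 1 4; 0 0 0)], sign=+1
Σ_t [0,0]: t=0:+1/72 = 1/72
(3j)²=5/126 [(3 1 4; 0 -1 1)], sign=-1
⇒ 4πI² = 10/21
I = (-1)√(10/21/(4π)) = -0.19466390

-0.194664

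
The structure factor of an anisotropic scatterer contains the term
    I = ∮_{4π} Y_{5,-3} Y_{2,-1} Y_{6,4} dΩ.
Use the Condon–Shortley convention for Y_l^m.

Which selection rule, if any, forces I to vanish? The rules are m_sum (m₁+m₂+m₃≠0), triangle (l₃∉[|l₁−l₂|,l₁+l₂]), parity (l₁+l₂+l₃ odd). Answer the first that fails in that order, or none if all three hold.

parity

azimuthal sum: -3 − 1 + 4 = 0  ✓
3 ≤ 6 ≤ 7 (triangle on l)  ✓
L = 5 + 2 + 6 = 13 (odd)  ✗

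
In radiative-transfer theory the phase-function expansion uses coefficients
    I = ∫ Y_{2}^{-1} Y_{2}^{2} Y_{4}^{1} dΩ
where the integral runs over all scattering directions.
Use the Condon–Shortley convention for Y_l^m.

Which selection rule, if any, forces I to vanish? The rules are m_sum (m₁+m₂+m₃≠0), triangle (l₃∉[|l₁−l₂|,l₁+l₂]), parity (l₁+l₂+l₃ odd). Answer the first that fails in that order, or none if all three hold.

Σmᵢ = 2  ✗
l₃∈[|l₁−l₂|,l₁+l₂]=[0,4], have l₃=4
Σlᵢ = 8 ⇒ even

m_sum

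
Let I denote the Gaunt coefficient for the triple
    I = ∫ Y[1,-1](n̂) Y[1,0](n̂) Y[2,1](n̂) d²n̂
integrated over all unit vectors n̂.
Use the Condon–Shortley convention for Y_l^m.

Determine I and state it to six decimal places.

-0.218510

Rules hold: Σm=0, L=4 even, 0≤2≤2.
N = 3·3·5 = 45
Δ = 0!·2!·2!/5! = 1/30
Racah Σ t=0..0: t=0:+1/1 = 1/1
⇒ 3j(1 1 2; 0 0 0)² = 2/15, sgn +1
Racah Σ t=0..0: t=0:+1/2 = 1/2
⇒ 3j(1 1 2; -1 0 1)² = 1/10, sgn -1
4πI² = N·(3j₀)²·(3jₘ)² = 3/5
I = -1·√(0.6/4π) = -0.21850969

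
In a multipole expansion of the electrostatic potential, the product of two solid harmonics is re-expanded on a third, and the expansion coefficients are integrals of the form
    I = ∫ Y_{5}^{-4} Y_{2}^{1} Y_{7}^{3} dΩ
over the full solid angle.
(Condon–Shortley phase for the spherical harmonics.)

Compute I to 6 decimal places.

-0.071671

Checks pass: Σm=0; 14 even; l₃=7∈[3,7].
(2·5+1)(2·2+1)(2·7+1) = 825
Δ: 0! 10! 4! / 15! → 1/15015
sum: t=0:+1/57600 = 1/57600
3j²(5 2 7; 0 0 0) = Δ·Π!·Σ² = 21/715  (sign -1)
sum: t=0:+1/2177280 = 1/2177280
3j²(5 2 7; -4 1 3) = Δ·Π!·Σ² = 8/3003  (sign +1)
combine: 4πI² = 825·21/715·8/3003 = 120/1859
take √, sign -1: I = -0.07167142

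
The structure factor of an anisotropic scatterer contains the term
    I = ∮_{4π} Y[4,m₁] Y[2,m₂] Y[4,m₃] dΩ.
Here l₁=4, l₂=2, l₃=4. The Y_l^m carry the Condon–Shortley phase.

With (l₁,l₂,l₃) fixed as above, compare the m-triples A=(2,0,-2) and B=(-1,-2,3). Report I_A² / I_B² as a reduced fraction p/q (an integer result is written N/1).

32/189

l's match ⇒ only the (l;m) 3-j factors differ between A and B.
A: triangle coeff Δ(4,2,4) = 1/13860; Σ_t [0,2]: t=0:+1/192 t=1:−1/120 t=2:+1/2880 = -1/360; (3j)²=16/3465 [(4 2 4; 2 0 -2)], sign=-1
B: triangle coeff Δ(4,2,4) = 1/13860; Σ_t [0,0]: t=0:+1/480 = 1/480; (3j)²=3/110 [(4 2 4; -1 -2 3)], sign=-1
I_A²/I_B² = (16/3465)/(3/110) = 32/189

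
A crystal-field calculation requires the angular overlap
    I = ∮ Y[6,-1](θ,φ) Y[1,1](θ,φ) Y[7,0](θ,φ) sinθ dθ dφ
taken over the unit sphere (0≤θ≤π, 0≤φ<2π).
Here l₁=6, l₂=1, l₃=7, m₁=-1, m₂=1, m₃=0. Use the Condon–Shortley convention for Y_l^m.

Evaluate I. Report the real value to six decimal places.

0.160342

m-sum 0 ✓  L=14 even ✓  5≤7≤7 ✓
Π(2lᵢ+1) = 13×3×15 = 585
triangle coeff Δ(6,1,7) = 1/1365
Σ_t [0,0]: t=0:+1/518400 = 1/518400
(3j)²=7/195 [(6 1 7; 0 0 0)], sign=-1
Σ_t [0,0]: t=0:+1/1209600 = 1/1209600
(3j)²=1/65 [(6 1 7; -1 1 0)], sign=-1
⇒ 4πI² = 21/65
I = (+1)√(21/65/(4π)) = 0.16034227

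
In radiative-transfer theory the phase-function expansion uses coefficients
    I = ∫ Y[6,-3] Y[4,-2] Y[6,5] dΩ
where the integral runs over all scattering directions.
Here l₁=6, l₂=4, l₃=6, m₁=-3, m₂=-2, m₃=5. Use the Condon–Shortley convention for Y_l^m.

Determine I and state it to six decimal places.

-0.147064

Checks pass: Σm=0; 16 even; l₃=6∈[2,10].
(2·6+1)(2·4+1)(2·6+1) = 1521
Δ: 4! 8! 4! / 17! → 1/15315300
sum: t=0:+1/829440 t=1:−1/25920 t=2:+1/9216 t=3:−1/25920 t=4:+1/829440 = 7/207360
3j²(6 4 6; 0 0 0) = Δ·Π!·Σ² = 28/2431  (sign +1)
sum: t=1:−1/1451520 t=2:+1/483840 = 1/725760
3j²(6 4 6; -3 -2 5) = Δ·Π!·Σ² = 24/1547  (sign -1)
combine: 4πI² = 1521·28/2431·24/1547 = 864/3179
take √, sign -1: I = -0.14706410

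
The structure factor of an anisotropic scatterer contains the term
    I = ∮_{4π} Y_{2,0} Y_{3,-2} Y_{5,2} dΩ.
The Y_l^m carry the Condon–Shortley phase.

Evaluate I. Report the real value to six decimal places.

0.190188

Checks pass: Σm=0; 10 even; l₃=5∈[1,5].
(2·2+1)(2·3+1)(2·5+1) = 385
Δ: 0! 4! 6! / 11! → 1/2310
sum: t=0:+1/144 = 1/144
3j²(2 3 5; 0 0 0) = Δ·Π!·Σ² = 10/231  (sign -1)
sum: t=0:+1/480 = 1/480
3j²(2 3 5; 0 -2 2) = Δ·Π!·Σ² = 3/110  (sign -1)
combine: 4πI² = 385·10/231·3/110 = 5/11
take √, sign +1: I = 0.19018827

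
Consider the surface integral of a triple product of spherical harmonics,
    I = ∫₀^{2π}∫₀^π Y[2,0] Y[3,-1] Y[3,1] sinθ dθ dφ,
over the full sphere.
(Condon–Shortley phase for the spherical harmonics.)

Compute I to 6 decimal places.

-0.126157

Checks pass: Σm=0; 8 even; l₃=3∈[1,5].
(2·2+1)(2·3+1)(2·3+1) = 245
Δ: 2! 2! 4! / 9! → 1/3780
sum: t=0:+1/24 t=1:−1/4 t=2:+1/24 = -1/6
3j²(2 3 3; 0 0 0) = Δ·Π!·Σ² = 4/105  (sign +1)
sum: t=0:+1/16 t=1:−1/6 t=2:+1/96 = -3/32
3j²(2 3 3; 0 -1 1) = Δ·Π!·Σ² = 3/140  (sign -1)
combine: 4πI² = 245·4/105·3/140 = 1/5
take √, sign -1: I = -0.12615663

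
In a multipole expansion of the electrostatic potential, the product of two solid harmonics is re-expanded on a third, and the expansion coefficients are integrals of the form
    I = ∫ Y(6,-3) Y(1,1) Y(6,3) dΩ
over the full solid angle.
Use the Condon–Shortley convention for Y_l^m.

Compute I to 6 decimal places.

-3 + 1 + 3 = 1 ≠ 0: azimuthal integral kills it; I = 0

0.000000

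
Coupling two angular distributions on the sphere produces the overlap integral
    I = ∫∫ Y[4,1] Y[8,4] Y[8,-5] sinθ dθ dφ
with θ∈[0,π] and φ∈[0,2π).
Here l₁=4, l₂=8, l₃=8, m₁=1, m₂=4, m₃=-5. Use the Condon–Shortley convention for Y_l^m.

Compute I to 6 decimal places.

m-sum 0 ✓  L=20 even ✓  4≤8≤12 ✓
Π(2lᵢ+1) = 9×17×17 = 2601
triangle coeff Δ(4,8,8) = 1/185175900
Σ_t [0,4]: t=0:+1/557383680 t=1:−1/21772800 t=2:+1/8294400 t=3:−1/21772800 t=4:+1/557383680 = 1/30965760
(3j)²=36/4199 [(4 8 8; 0 0 0)], sign=+1
Σ_t [0,3]: t=0:+1/68976230400 t=1:−1/958003200 t=2:+1/174182400 t=3:−1/313528320 = 1/656916480
(3j)²=5/1292 [(4 8 8; 1 4 -5)], sign=-1
⇒ 4πI² = 405/4693
I = (-1)√(405/4693/(4π)) = -0.08286999

-0.082870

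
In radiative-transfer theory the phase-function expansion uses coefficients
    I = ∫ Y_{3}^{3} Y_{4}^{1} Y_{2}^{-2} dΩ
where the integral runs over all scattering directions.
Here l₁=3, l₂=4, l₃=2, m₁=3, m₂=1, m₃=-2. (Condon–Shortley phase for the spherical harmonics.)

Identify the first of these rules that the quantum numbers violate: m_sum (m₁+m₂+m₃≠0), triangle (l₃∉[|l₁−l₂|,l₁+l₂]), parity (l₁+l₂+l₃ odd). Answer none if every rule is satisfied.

Σmᵢ = 2  ✗
l₃∈[|l₁−l₂|,l₁+l₂]=[1,7], have l₃=2
Σlᵢ = 9 ⇒ odd

m_sum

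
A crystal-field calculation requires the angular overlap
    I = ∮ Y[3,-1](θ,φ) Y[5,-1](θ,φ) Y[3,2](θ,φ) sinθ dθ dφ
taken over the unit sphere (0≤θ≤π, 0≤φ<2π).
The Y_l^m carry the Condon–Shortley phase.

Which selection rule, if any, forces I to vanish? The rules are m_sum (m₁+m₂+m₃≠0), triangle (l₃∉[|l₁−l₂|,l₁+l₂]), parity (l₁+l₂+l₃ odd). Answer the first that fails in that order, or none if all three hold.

parity

Σmᵢ = 0  ✓
l₃∈[|l₁−l₂|,l₁+l₂]=[2,8], have l₃=3  ✓
Σlᵢ = 11 ⇒ odd  ✗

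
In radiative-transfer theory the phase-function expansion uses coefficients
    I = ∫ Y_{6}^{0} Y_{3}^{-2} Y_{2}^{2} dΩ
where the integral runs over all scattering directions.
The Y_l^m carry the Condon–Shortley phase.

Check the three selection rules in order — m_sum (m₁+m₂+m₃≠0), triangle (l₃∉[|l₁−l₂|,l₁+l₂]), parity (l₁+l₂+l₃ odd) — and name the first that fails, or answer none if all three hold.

triangle

m₁+m₂+m₃ = 0 − 2 + 2 = 0  ✓
triangle: |6−3|=3 ≤ l₃=2 ≤ 6+3=9  ✗
parity: l₁+l₂+l₃ = 11 is odd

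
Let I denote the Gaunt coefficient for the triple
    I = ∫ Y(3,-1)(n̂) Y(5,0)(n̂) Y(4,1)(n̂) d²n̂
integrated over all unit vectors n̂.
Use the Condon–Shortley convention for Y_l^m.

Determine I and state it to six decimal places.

Rules hold: Σm=0, L=12 even, 2≤4≤8.
N = 7·11·9 = 693
Δ = 4!·2!·6!/13! = 1/180180
Racah Σ t=1..3: t=1:−1/576 t=2:+1/144 t=3:−1/576 = 1/288
⇒ 3j(3 5 4; 0 0 0)² = 20/1001, sgn +1
Racah Σ t=2..4: t=2:+1/288 t=3:−1/288 t=4:+1/5760 = 1/5760
⇒ 3j(3 5 4; -1 0 1)² = 1/12012, sgn -1
4πI² = N·(3j₀)²·(3jₘ)² = 15/13013
I = -1·√(0.00115269/4π) = -0.00957750

-0.009577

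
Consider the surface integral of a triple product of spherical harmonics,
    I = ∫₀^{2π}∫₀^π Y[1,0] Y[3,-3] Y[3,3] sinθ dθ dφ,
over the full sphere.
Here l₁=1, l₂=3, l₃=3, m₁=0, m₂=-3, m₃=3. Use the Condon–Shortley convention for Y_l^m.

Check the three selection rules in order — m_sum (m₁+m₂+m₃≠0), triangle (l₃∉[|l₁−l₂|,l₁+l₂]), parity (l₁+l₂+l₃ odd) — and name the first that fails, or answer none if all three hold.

parity

azimuthal sum: 0 − 3 + 3 = 0  ✓
2 ≤ 3 ≤ 4 (triangle on l)  ✓
L = 1 + 3 + 3 = 7 (odd)  ✗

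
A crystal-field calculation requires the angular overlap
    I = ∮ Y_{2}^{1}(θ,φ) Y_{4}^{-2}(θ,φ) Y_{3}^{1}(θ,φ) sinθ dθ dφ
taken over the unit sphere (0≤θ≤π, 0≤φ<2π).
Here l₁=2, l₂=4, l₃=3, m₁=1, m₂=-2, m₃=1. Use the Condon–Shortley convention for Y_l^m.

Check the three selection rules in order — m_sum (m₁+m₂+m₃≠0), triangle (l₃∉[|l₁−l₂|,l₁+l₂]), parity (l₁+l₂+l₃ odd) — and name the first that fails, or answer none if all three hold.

azimuthal sum: 1 − 2 + 1 = 0  ✓
2 ≤ 3 ≤ 6 (triangle on l)  ✓
L = 2 + 4 + 3 = 9 (odd)  ✗

parity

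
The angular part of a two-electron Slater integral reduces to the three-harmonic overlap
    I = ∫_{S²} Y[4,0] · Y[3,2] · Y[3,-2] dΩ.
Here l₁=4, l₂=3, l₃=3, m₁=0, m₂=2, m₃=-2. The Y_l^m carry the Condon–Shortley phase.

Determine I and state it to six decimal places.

m-sum 0 ✓  L=10 even ✓  1≤3≤7 ✓
Π(2lᵢ+1) = 9×7×7 = 441
triangle coeff Δ(4,3,3) = 1/34650
Σ_t [1,3]: t=1:−1/72 t=2:+1/16 t=3:−1/72 = 5/144
(3j)²=2/77 [(4 3 3; 0 0 0)], sign=-1
Σ_t [3,4]: t=3:−1/72 t=4:+1/576 = -7/576
(3j)²=7/198 [(4 3 3; 0 2 -2)], sign=+1
⇒ 4πI² = 49/121
I = (-1)√(49/121/(4π)) = -0.17951487

-0.179515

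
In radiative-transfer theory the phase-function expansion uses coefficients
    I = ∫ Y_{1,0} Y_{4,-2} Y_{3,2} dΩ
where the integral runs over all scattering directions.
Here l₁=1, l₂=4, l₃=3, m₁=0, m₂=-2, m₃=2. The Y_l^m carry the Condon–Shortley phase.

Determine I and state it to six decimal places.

Checks pass: Σm=0; 8 even; l₃=3∈[3,5].
(2·1+1)(2·4+1)(2·3+1) = 189
Δ: 2! 0! 6! / 9! → 1/252
sum: t=1:−1/36 = -1/36
3j²(1 4 3; 0 0 0) = Δ·Π!·Σ² = 4/63  (sign +1)
sum: t=1:−1/120 = -1/120
3j²(1 4 3; 0 -2 2) = Δ·Π!·Σ² = 1/21  (sign +1)
combine: 4πI² = 189·4/63·1/21 = 4/7
take √, sign +1: I = 0.21324362

0.213244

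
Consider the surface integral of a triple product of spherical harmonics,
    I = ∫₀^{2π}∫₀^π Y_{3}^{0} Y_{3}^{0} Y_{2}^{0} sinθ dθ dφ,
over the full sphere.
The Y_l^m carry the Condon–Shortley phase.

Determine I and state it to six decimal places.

Rules hold: Σm=0, L=8 even, 0≤2≤6.
N = 7·7·5 = 245
Δ = 4!·2!·2!/9! = 1/3780
Racah Σ t=1..3: t=1:−1/24 t=2:+1/4 t=3:−1/24 = 1/6
⇒ 3j(3 3 2; 0 0 0)² = 4/105, sgn +1
(m-triple is (0,0,0) — same symbol as above.)
4πI² = N·(3j₀)²·(3jₘ)² = 16/45
I = +1·√(0.355556/4π) = 0.16820883

0.168209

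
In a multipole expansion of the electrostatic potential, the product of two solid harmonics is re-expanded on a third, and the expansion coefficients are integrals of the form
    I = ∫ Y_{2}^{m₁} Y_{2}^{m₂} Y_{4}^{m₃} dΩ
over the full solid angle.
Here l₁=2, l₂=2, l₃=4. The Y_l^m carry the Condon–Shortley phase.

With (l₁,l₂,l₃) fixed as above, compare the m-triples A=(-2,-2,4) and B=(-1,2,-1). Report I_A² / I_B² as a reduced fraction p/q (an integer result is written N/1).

Shared (l₁,l₂,l₃)=(2,2,4): N and (l;000)² cancel in I_A²/I_B².
A: Δ = 0!·4!·4!/9! = 1/630; Racah Σ t=0..0: t=0:+1/576 = 1/576; ⇒ 3j(2 2 4; -2 -2 4)² = 1/9, sgn +1
B: Δ = 0!·4!·4!/9! = 1/630; Racah Σ t=0..0: t=0:+1/144 = 1/144; ⇒ 3j(2 2 4; -1 2 -1)² = 1/126, sgn -1
I_A²/I_B² = (1/9)/(1/126) = 14/1

14/1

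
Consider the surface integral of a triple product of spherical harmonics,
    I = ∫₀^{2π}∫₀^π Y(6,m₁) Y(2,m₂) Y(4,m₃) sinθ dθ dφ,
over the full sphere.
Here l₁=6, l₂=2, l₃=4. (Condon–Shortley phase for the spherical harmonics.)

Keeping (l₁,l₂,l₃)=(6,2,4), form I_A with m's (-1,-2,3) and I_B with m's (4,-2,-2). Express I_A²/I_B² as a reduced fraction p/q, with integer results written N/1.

1/42

Shared (l₁,l₂,l₃)=(6,2,4): N and (l;000)² cancel in I_A²/I_B².
A: Δ = 4!·8!·0!/13! = 1/6435; Racah Σ t=0..0: t=0:+1/120960 = 1/120960; ⇒ 3j(6 2 4; -1 -2 3)² = 1/1287, sgn -1
B: Δ = 4!·8!·0!/13! = 1/6435; Racah Σ t=0..0: t=0:+1/34560 = 1/34560; ⇒ 3j(6 2 4; 4 -2 -2)² = 14/429, sgn +1
I_A²/I_B² = (1/1287)/(14/429) = 1/42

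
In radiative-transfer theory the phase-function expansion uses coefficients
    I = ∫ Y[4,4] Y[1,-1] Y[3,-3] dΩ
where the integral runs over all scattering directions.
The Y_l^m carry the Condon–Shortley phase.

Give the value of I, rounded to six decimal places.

Rules hold: Σm=0, L=8 even, 3≤3≤5.
N = 9·3·7 = 189
Δ = 2!·6!·0!/9! = 1/252
Racah Σ t=1..1: t=1:−1/36 = -1/36
⇒ 3j(4 1 3; 0 0 0)² = 4/63, sgn +1
Racah Σ t=0..0: t=0:+1/1440 = 1/1440
⇒ 3j(4 1 3; 4 -1 -3)² = 1/9, sgn +1
4πI² = N·(3j₀)²·(3jₘ)² = 4/3
I = +1·√(1.33333/4π) = 0.32573501

0.325735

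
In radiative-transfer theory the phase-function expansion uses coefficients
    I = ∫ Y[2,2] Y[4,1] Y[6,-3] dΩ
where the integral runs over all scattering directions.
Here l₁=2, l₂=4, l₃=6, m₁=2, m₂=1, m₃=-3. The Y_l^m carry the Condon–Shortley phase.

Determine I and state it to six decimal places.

-0.178526

m-sum 0 ✓  L=12 even ✓  2≤6≤6 ✓
Π(2lᵢ+1) = 5×9×13 = 585
triangle coeff Δ(2,4,6) = 1/6435
Σ_t [0,0]: t=0:+1/2304 = 1/2304
(3j)²=5/143 [(2 4 6; 0 0 0)], sign=+1
Σ_t [0,0]: t=0:+1/17280 = 1/17280
(3j)²=14/715 [(2 4 6; 2 1 -3)], sign=-1
⇒ 4πI² = 630/1573
I = (-1)√(630/1573/(4π)) = -0.17852580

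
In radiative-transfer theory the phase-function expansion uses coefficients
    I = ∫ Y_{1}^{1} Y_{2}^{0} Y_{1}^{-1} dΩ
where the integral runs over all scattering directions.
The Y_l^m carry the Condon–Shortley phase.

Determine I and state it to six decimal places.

0.126157

Rules hold: Σm=0, L=4 even, 1≤1≤3.
N = 3·5·3 = 45
Δ = 2!·0!·2!/5! = 1/30
Racah Σ t=1..1: t=1:−1/1 = -1/1
⇒ 3j(1 2 1; 0 0 0)² = 2/15, sgn +1
Racah Σ t=0..0: t=0:+1/4 = 1/4
⇒ 3j(1 2 1; 1 0 -1)² = 1/30, sgn +1
4πI² = N·(3j₀)²·(3jₘ)² = 1/5
I = +1·√(0.2/4π) = 0.12615663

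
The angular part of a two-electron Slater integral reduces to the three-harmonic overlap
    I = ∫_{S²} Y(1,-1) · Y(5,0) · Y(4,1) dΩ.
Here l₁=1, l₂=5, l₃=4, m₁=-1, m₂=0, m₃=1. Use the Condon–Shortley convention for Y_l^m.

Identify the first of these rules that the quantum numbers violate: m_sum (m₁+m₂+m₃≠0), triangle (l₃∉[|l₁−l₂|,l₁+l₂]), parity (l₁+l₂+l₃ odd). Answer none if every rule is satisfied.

none

Σmᵢ = 0  ✓
l₃∈[|l₁−l₂|,l₁+l₂]=[4,6], have l₃=4  ✓
Σlᵢ = 10 ⇒ even  ✓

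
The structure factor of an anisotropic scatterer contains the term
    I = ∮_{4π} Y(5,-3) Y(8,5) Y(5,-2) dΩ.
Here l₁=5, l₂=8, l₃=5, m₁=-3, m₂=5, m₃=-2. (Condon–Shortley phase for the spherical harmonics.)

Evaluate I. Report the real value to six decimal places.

-0.106255

Checks pass: Σm=0; 18 even; l₃=5∈[3,13].
(2·5+1)(2·8+1)(2·5+1) = 2057
Δ: 8! 2! 8! / 19! → 1/37413090
sum: t=3:−1/1036800 t=4:+1/331776 t=5:−1/1036800 = 1/921600
3j²(5 8 5; 0 0 0) = Δ·Π!·Σ² = 490/46189  (sign -1)
sum: t=6:+1/14515200 t=7:−1/7257600 t=8:+1/58060800 = -1/19353600
3j²(5 8 5; -3 5 -2) = Δ·Π!·Σ² = 21/3230  (sign +1)
combine: 4πI² = 2057·490/46189·21/3230 = 11319/79781
take √, sign -1: I = -0.10625500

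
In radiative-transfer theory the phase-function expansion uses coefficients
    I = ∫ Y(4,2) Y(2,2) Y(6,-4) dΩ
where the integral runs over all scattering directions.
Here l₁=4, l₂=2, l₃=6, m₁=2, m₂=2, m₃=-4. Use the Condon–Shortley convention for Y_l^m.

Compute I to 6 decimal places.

m-sum 0 ✓  L=12 even ✓  2≤6≤6 ✓
Π(2lᵢ+1) = 9×5×13 = 585
triangle coeff Δ(4,2,6) = 1/6435
Σ_t [0,0]: t=0:+1/2304 = 1/2304
(3j)²=5/143 [(4 2 6; 0 0 0)], sign=+1
Σ_t [0,0]: t=0:+1/34560 = 1/34560
(3j)²=14/429 [(4 2 6; 2 2 -4)], sign=+1
⇒ 4πI² = 1050/1573
I = (+1)√(1050/1573/(4π)) = 0.23047581

0.230476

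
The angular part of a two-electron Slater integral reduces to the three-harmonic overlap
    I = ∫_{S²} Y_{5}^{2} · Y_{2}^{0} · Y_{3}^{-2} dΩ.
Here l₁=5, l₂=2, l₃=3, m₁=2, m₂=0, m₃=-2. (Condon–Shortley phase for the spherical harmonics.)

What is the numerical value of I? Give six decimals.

0.190188

Checks pass: Σm=0; 10 even; l₃=3∈[3,7].
(2·5+1)(2·2+1)(2·3+1) = 385
Δ: 4! 6! 0! / 11! → 1/2310
sum: t=2:+1/144 = 1/144
3j²(5 2 3; 0 0 0) = Δ·Π!·Σ² = 10/231  (sign -1)
sum: t=2:+1/480 = 1/480
3j²(5 2 3; 2 0 -2) = Δ·Π!·Σ² = 3/110  (sign -1)
combine: 4πI² = 385·10/231·3/110 = 5/11
take √, sign +1: I = 0.19018827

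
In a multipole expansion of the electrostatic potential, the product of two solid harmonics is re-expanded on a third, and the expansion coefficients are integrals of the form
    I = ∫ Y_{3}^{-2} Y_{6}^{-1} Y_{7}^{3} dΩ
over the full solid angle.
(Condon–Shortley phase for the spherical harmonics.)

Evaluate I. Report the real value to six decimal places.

0.023482

Checks pass: Σm=0; 16 even; l₃=7∈[3,9].
(2·3+1)(2·6+1)(2·7+1) = 1365
Δ: 2! 4! 10! / 17! → 1/2042040
sum: t=0:+1/207360 t=1:−1/57600 t=2:+1/207360 = -1/129600
3j²(3 6 7; 0 0 0) = Δ·Π!·Σ² = 168/12155  (sign +1)
sum: t=1:−1/414720 t=2:+1/362880 = 1/2903040
3j²(3 6 7; -2 -1 3) = Δ·Π!·Σ² = 25/68068  (sign +1)
combine: 4πI² = 1365·168/12155·25/68068 = 3150/454597
take √, sign +1: I = 0.02348211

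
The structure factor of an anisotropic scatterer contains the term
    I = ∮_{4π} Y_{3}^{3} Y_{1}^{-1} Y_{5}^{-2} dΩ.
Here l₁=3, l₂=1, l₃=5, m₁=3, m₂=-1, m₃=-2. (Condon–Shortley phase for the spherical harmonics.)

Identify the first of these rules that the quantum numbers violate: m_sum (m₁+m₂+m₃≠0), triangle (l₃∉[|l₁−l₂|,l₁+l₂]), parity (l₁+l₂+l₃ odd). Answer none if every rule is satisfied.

triangle

m₁+m₂+m₃ = 3 − 1 − 2 = 0  ✓
triangle: |3−1|=2 ≤ l₃=5 ≤ 3+1=4  ✗
parity: l₁+l₂+l₃ = 9 is odd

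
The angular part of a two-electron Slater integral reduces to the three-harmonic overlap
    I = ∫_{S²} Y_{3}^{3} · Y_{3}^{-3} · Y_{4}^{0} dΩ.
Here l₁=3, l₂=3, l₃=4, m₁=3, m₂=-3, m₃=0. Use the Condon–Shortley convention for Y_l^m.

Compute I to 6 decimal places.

-0.076935

m-sum 0 ✓  L=10 even ✓  0≤4≤6 ✓
Π(2lᵢ+1) = 7×7×9 = 441
triangle coeff Δ(3,3,4) = 1/34650
Σ_t [0,2]: t=0:+1/72 t=1:−1/16 t=2:+1/72 = -5/144
(3j)²=2/77 [(3 3 4; 0 0 0)], sign=-1
Σ_t [0,0]: t=0:+1/1152 = 1/1152
(3j)²=1/154 [(3 3 4; 3 -3 0)], sign=+1
⇒ 4πI² = 9/121
I = (-1)√(9/121/(4π)) = -0.07693494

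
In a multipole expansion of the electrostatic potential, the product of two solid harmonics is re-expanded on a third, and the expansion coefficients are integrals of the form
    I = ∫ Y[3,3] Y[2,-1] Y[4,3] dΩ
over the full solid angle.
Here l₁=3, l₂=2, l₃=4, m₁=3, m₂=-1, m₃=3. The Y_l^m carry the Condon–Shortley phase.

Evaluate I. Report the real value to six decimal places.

0.000000

3 − 1 + 3 = 5 ≠ 0: azimuthal integral kills it; I = 0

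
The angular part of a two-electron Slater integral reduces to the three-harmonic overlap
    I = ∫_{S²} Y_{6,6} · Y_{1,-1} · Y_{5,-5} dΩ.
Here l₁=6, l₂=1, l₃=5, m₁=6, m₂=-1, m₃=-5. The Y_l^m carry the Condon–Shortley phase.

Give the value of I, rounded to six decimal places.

0.331940

Rules hold: Σm=0, L=12 even, 5≤5≤7.
N = 13·3·11 = 429
Δ = 2!·10!·0!/13! = 1/858
Racah Σ t=1..1: t=1:−1/14400 = -1/14400
⇒ 3j(6 1 5; 0 0 0)² = 6/143, sgn +1
Racah Σ t=0..0: t=0:+1/7257600 = 1/7257600
⇒ 3j(6 1 5; 6 -1 -5)² = 1/13, sgn +1
4πI² = N·(3j₀)²·(3jₘ)² = 18/13
I = +1·√(1.38462/4π) = 0.33194004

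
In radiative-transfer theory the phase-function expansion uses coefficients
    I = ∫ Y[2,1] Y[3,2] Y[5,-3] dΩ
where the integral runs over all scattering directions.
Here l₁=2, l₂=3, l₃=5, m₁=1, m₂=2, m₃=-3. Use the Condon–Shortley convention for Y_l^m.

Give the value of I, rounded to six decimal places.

-0.253584

Checks pass: Σm=0; 10 even; l₃=5∈[1,5].
(2·2+1)(2·3+1)(2·5+1) = 385
Δ: 0! 4! 6! / 11! → 1/2310
sum: t=0:+1/144 = 1/144
3j²(2 3 5; 0 0 0) = Δ·Π!·Σ² = 10/231  (sign -1)
sum: t=0:+1/720 = 1/720
3j²(2 3 5; 1 2 -3) = Δ·Π!·Σ² = 8/165  (sign +1)
combine: 4πI² = 385·10/231·8/165 = 80/99
take √, sign -1: I = -0.25358436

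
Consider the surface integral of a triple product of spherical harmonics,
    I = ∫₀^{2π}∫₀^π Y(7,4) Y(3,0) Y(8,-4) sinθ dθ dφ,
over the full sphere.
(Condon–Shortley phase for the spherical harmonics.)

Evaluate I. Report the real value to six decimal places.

-0.033430

Checks pass: Σm=0; 18 even; l₃=8∈[4,10].
(2·7+1)(2·3+1)(2·8+1) = 1785
Δ: 2! 12! 4! / 19! → 1/5290740
sum: t=0:+1/7257600 t=1:−1/2073600 t=2:+1/7257600 = -1/4838400
3j²(7 3 8; 0 0 0) = Δ·Π!·Σ² = 252/20995  (sign -1)
sum: t=0:+1/26127360 t=1:−1/29030400 t=2:+1/479001600 = 17/2874009600
3j²(7 3 8; 4 0 -4) = Δ·Π!·Σ² = 17/25935  (sign +1)
combine: 4πI² = 1785·252/20995·17/25935 = 4284/305045
take √, sign -1: I = -0.03343011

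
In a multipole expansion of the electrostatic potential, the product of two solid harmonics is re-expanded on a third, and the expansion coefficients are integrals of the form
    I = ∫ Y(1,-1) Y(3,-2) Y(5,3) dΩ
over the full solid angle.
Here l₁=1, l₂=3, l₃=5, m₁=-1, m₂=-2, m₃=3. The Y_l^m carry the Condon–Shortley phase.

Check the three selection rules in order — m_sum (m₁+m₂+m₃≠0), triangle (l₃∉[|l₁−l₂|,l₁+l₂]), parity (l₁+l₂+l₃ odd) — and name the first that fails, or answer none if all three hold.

triangle

Σmᵢ = 0  ✓
l₃∈[|l₁−l₂|,l₁+l₂]=[2,4], have l₃=5  ✗
Σlᵢ = 9 ⇒ odd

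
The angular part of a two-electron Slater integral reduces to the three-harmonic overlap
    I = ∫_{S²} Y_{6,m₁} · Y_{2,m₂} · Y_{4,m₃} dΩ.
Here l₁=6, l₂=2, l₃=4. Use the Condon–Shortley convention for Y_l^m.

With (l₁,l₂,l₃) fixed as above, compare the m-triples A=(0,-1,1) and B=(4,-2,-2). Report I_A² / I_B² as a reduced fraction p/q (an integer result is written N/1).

4/7

l's match ⇒ only the (l;m) 3-j factors differ between A and B.
A: triangle coeff Δ(6,2,4) = 1/6435; Σ_t [1,1]: t=1:−1/4320 = -1/4320; (3j)²=8/429 [(6 2 4; 0 -1 1)], sign=+1
B: triangle coeff Δ(6,2,4) = 1/6435; Σ_t [0,0]: t=0:+1/34560 = 1/34560; (3j)²=14/429 [(6 2 4; 4 -2 -2)], sign=+1
I_A²/I_B² = (8/429)/(14/429) = 4/7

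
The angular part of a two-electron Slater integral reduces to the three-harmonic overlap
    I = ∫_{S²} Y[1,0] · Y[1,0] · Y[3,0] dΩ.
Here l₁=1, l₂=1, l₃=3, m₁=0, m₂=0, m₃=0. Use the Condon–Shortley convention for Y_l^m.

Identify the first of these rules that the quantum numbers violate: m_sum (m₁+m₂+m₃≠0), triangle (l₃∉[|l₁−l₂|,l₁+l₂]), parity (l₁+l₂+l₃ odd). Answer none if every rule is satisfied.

azimuthal sum: 0 + 0 + 0 = 0  ✓
0 ≤ 3 ≤ 2 (triangle on l)  ✗
L = 1 + 1 + 3 = 5 (odd)

triangle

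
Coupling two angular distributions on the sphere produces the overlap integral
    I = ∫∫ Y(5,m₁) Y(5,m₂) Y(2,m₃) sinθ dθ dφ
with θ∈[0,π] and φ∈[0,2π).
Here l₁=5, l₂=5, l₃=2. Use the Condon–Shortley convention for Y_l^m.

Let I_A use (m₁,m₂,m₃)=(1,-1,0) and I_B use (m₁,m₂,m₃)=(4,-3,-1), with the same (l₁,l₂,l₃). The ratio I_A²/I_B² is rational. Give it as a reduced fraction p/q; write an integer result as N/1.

Shared (l₁,l₂,l₃)=(5,5,2): N and (l;000)² cancel in I_A²/I_B².
A: Δ = 8!·2!·2!/13! = 1/38610; Racah Σ t=2..4: t=2:+1/5760 t=3:−1/720 t=4:+1/2304 = -1/1280; ⇒ 3j(5 5 2; 1 -1 0)² = 27/1430, sgn -1
B: Δ = 8!·2!·2!/13! = 1/38610; Racah Σ t=0..1: t=0:+1/80640 t=1:−1/10080 = -1/11520; ⇒ 3j(5 5 2; 4 -3 -1)² = 49/1430, sgn +1
I_A²/I_B² = (27/1430)/(49/1430) = 27/49

27/49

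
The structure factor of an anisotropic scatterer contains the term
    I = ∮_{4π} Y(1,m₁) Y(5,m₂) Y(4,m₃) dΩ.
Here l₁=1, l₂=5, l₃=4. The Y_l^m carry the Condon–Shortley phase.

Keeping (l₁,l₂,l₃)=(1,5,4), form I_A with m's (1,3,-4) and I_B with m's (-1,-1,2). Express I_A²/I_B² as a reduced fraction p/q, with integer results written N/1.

1/6

Same 1,5,4: normalisation and zero-m 3j drop out of the ratio.
A: Δ: 2! 0! 8! / 11! → 1/495; sum: t=0:+1/80640 = 1/80640; 3j²(1 5 4; 1 3 -4) = Δ·Π!·Σ² = 1/495  (sign +1)
B: Δ: 2! 0! 8! / 11! → 1/495; sum: t=2:+1/2880 = 1/2880; 3j²(1 5 4; -1 -1 2) = Δ·Π!·Σ² = 2/165  (sign +1)
I_A²/I_B² = (1/495)/(2/165) = 1/6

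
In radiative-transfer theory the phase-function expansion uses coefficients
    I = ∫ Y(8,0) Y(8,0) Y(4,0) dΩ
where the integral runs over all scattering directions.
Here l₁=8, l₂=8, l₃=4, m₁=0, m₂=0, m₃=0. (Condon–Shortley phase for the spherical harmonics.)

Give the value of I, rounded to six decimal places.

0.123345

Rules hold: Σm=0, L=20 even, 0≤4≤16.
N = 17·17·9 = 2601
Δ = 12!·4!·4!/21! = 1/185175900
Racah Σ t=4..8: t=4:+1/557383680 t=5:−1/21772800 t=6:+1/8294400 t=7:−1/21772800 t=8:+1/557383680 = 1/30965760
⇒ 3j(8 8 4; 0 0 0)² = 36/4199, sgn +1
(m-triple is (0,0,0) — same symbol as above.)
4πI² = N·(3j₀)²·(3jₘ)² = 11664/61009
I = +1·√(0.191185/4π) = 0.12334509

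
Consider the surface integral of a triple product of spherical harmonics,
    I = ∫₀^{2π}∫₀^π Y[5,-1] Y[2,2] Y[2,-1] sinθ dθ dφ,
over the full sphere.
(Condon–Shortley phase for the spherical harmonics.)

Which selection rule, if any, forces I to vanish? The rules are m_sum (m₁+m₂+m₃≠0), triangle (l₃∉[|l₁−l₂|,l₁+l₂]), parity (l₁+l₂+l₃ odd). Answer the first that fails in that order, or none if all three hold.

triangle

azimuthal sum: -1 + 2 − 1 = 0  ✓
3 ≤ 2 ≤ 7 (triangle on l)  ✗
L = 5 + 2 + 2 = 9 (odd)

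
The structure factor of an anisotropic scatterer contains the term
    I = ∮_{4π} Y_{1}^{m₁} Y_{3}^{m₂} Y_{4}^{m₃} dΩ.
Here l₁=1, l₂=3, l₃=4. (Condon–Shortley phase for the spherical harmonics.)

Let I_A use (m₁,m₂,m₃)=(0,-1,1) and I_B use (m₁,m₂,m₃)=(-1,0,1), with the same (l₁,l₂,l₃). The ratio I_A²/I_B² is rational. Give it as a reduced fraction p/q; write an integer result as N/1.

l's match ⇒ only the (l;m) 3-j factors differ between A and B.
A: triangle coeff Δ(1,3,4) = 1/252; Σ_t [0,0]: t=0:+1/48 = 1/48; (3j)²=5/84 [(1 3 4; 0 -1 1)], sign=-1
B: triangle coeff Δ(1,3,4) = 1/252; Σ_t [0,0]: t=0:+1/72 = 1/72; (3j)²=5/126 [(1 3 4; -1 0 1)], sign=-1
I_A²/I_B² = (5/84)/(5/126) = 3/2

3/2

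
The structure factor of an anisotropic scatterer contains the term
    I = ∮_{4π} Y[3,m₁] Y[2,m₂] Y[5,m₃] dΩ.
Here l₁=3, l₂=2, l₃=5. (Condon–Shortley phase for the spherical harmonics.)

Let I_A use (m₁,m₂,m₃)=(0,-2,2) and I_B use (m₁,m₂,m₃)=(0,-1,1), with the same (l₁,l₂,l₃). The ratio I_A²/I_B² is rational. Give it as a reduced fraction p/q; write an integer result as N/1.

l's match ⇒ only the (l;m) 3-j factors differ between A and B.
A: triangle coeff Δ(3,2,5) = 1/2310; Σ_t [0,0]: t=0:+1/864 = 1/864; (3j)²=1/66 [(3 2 5; 0 -2 2)], sign=-1
B: triangle coeff Δ(3,2,5) = 1/2310; Σ_t [0,0]: t=0:+1/216 = 1/216; (3j)²=8/231 [(3 2 5; 0 -1 1)], sign=+1
I_A²/I_B² = (1/66)/(8/231) = 7/16

7/16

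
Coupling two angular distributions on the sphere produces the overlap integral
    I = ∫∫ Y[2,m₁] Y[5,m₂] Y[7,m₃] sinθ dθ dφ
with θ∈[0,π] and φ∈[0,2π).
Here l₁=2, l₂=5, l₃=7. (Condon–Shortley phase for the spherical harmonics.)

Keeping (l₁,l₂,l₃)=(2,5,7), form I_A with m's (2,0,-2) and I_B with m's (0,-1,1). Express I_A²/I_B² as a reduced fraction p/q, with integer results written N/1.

Same 2,5,7: normalisation and zero-m 3j drop out of the ratio.
A: Δ: 0! 4! 10! / 15! → 1/15015; sum: t=0:+1/345600 = 1/345600; 3j²(2 5 7; 2 0 -2) = Δ·Π!·Σ² = 6/715  (sign -1)
B: Δ: 0! 4! 10! / 15! → 1/15015; sum: t=0:+1/69120 = 1/69120; 3j²(2 5 7; 0 -1 1) = Δ·Π!·Σ² = 4/143  (sign +1)
I_A²/I_B² = (6/715)/(4/143) = 3/10

3/10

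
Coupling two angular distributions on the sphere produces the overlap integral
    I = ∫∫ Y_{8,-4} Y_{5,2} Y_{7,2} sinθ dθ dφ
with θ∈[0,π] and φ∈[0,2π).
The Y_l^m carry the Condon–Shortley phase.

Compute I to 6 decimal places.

0.088855

Rules hold: Σm=0, L=20 even, 3≤7≤13.
N = 17·11·15 = 2805
Δ = 6!·10!·4!/21! = 1/814773960
Racah Σ t=1..5: t=1:−1/87091200 t=2:+1/4976640 t=3:−1/2073600 t=4:+1/4976640 t=5:−1/87091200 = -1/9676800
⇒ 3j(8 5 7; 0 0 0)² = 360/46189, sgn +1
Racah Σ t=3..6: t=3:−1/313528320 t=4:+1/23224320 t=5:−1/14515200 t=6:+1/74649600 = -7/447897600
⇒ 3j(8 5 7; -4 2 2)² = 343/75582, sgn +1
4πI² = N·(3j₀)²·(3jₘ)² = 102900/1037153
I = +1·√(0.0992139/4π) = 0.08885489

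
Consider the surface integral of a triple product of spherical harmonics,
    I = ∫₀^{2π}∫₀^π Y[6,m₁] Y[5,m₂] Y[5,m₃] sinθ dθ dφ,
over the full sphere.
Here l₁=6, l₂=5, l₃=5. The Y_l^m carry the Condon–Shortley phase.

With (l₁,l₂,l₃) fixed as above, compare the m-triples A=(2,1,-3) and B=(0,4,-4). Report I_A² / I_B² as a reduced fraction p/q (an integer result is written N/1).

Same 6,5,5: normalisation and zero-m 3j drop out of the ratio.
A: Δ: 6! 6! 4! / 17! → 1/28588560; sum: t=2:+1/55296 t=3:−1/25920 t=4:+1/138240 = -11/829440; 3j²(6 5 5; 2 1 -3) = Δ·Π!·Σ² = 11/1326  (sign -1)
B: Δ: 6! 6! 4! / 17! → 1/28588560; sum: t=5:−1/345600 t=6:+1/3110400 = -1/388800; 3j²(6 5 5; 0 4 -4) = Δ·Π!·Σ² = 192/12155  (sign +1)
I_A²/I_B² = (11/1326)/(192/12155) = 605/1152

605/1152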